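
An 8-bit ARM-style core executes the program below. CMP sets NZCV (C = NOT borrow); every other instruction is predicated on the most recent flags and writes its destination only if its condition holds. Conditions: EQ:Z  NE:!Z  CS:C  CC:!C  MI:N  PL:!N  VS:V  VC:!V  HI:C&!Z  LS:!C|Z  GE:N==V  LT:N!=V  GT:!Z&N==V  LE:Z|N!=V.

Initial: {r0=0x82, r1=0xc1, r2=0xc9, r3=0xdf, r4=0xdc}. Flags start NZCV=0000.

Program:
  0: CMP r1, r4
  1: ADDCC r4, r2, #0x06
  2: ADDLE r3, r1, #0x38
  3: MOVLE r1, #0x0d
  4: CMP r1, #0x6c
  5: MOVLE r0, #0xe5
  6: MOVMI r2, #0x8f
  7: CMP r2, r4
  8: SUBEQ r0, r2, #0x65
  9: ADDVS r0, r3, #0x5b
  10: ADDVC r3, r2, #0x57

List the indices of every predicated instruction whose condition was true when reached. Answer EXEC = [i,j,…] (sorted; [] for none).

[0] flags=1000 → (cmp)
[1] flags=1000 CC?T → r4=0xcf
[2] flags=1000 LE?T → r3=0xf9
[3] flags=1000 LE?T → r1=0x0d
[4] flags=1000 → (cmp)
[5] flags=1000 LE?T → r0=0xe5
[6] flags=1000 MI?T → r2=0x8f
[7] flags=1000 → (cmp)
[8] flags=1000 EQ?F → skip
[9] flags=1000 VS?F → skip
[10] flags=1000 VC?T → r3=0xe6

EXEC = [1,2,3,5,6,10]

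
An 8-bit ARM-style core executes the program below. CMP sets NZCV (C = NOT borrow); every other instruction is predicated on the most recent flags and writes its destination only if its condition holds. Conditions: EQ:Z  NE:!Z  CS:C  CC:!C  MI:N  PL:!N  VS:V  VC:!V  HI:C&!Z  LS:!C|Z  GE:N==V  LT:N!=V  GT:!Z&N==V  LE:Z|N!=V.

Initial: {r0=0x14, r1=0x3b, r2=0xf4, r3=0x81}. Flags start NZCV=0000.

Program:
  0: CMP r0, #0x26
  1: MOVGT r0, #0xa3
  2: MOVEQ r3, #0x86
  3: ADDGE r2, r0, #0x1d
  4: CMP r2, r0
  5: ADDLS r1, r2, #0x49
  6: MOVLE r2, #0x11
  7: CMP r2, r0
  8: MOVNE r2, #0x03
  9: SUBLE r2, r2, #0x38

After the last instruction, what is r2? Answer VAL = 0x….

[0] flags=1000 → (cmp)
[1] flags=1000 GT?F → skip
[2] flags=1000 EQ?F → skip
[3] flags=1000 GE?F → skip
[4] flags=1010 → (cmp)
[5] flags=1010 LS?F → skip
[6] flags=1010 LE?T → r2=0x11
[7] flags=1000 → (cmp)
[8] flags=1000 NE?T → r2=0x03
[9] flags=1000 LE?T → r2=0xcb

VAL = 0xcb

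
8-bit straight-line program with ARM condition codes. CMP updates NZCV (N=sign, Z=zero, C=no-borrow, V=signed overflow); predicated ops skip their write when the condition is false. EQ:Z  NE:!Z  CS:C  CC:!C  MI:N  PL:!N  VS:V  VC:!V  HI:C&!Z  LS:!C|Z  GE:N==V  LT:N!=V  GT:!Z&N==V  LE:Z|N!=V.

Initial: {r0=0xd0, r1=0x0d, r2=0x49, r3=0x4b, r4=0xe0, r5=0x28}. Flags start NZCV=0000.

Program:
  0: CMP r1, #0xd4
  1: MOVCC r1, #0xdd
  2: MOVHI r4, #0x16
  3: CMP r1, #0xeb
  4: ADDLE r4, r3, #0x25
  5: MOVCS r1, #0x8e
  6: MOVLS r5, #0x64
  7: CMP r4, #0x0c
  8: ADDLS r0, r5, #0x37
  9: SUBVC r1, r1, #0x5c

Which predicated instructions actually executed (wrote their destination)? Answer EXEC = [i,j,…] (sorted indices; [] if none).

EXEC = [1,4,6,9]

[0] flags=0000 → (cmp)
[1] flags=0000 CC?T → r1=0xdd
[2] flags=0000 HI?F → skip
[3] flags=1000 → (cmp)
[4] flags=1000 LE?T → r4=0x70
[5] flags=1000 CS?F → skip
[6] flags=1000 LS?T → r5=0x64
[7] flags=0010 → (cmp)
[8] flags=0010 LS?F → skip
[9] flags=0010 VC?T → r1=0x81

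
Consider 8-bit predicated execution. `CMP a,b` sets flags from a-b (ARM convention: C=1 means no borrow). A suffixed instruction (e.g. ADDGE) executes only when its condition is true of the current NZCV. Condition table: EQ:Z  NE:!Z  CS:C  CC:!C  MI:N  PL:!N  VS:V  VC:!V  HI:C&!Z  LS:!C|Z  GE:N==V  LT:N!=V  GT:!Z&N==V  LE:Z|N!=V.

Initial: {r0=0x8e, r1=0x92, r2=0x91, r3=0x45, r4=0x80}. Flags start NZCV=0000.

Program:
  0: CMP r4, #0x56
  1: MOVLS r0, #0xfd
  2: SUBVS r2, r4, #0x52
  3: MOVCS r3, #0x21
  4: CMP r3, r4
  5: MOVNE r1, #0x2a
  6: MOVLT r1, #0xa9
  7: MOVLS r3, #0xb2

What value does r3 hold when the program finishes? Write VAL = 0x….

[0] flags=0011 → (cmp)
[1] flags=0011 LS?F → skip
[2] flags=0011 VS?T → r2=0x2e
[3] flags=0011 CS?T → r3=0x21
[4] flags=1001 → (cmp)
[5] flags=1001 NE?T → r1=0x2a
[6] flags=1001 LT?F → skip
[7] flags=1001 LS?T → r3=0xb2

VAL = 0xb2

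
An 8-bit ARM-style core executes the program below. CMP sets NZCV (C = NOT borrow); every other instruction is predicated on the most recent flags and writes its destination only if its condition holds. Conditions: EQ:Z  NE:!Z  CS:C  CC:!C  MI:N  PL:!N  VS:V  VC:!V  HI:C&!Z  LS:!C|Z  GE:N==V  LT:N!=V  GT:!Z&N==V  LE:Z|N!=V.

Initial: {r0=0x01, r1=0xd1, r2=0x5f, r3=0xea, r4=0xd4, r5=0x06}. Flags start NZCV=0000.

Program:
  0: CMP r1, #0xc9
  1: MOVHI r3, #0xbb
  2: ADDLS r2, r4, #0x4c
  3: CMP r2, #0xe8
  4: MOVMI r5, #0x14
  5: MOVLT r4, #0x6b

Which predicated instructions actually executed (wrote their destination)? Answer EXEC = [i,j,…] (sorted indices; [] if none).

EXEC = [1]

[0] flags=0010 → (cmp)
[1] flags=0010 HI?T → r3=0xbb
[2] flags=0010 LS?F → skip
[3] flags=0000 → (cmp)
[4] flags=0000 MI?F → skip
[5] flags=0000 LT?F → skip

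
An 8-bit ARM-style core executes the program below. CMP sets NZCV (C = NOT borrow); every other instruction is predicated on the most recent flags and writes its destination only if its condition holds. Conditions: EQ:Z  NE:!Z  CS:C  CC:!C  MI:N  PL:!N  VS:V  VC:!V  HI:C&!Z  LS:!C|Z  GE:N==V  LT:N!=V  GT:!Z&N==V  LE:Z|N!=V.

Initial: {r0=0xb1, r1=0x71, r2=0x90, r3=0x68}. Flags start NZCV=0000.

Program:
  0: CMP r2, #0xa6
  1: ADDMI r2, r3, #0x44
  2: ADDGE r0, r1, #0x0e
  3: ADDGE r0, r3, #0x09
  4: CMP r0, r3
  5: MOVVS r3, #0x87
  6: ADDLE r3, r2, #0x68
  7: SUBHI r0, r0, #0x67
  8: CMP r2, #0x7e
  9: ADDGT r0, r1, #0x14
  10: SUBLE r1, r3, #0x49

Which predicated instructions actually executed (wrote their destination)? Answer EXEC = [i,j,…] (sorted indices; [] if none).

EXEC = [1,5,6,7,10]

0: ✓ CMP  NZCV=1000
1: ✓ ADDMI  r2←0xac
2: · ADDGE
3: · ADDGE
4: ✓ CMP  NZCV=0011
5: ✓ MOVVS  r3←0x87
6: ✓ ADDLE  r3←0x14
7: ✓ SUBHI  r0←0x4a
8: ✓ CMP  NZCV=0011
9: · ADDGT
10: ✓ SUBLE  r1←0xcb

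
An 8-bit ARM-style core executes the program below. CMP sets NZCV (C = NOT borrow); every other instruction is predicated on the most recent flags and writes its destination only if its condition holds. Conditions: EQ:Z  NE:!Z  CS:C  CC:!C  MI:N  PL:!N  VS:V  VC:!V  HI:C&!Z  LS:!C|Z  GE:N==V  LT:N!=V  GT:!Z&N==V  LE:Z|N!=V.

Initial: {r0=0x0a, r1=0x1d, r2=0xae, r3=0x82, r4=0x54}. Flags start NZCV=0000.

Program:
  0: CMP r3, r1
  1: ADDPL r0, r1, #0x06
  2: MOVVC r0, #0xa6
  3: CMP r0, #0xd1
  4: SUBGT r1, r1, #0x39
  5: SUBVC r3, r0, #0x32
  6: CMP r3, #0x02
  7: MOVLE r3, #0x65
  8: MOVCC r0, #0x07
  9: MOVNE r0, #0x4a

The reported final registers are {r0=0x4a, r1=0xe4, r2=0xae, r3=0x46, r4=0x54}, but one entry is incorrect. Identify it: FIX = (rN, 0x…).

FIX = (r3, 0x65)

0: ✓ CMP  NZCV=0011
1: ✓ ADDPL  r0←0x23
2: · MOVVC
3: ✓ CMP  NZCV=0000
4: ✓ SUBGT  r1←0xe4
5: ✓ SUBVC  r3←0xf1
6: ✓ CMP  NZCV=1010
7: ✓ MOVLE  r3←0x65
8: · MOVCC
9: ✓ MOVNE  r0←0x4a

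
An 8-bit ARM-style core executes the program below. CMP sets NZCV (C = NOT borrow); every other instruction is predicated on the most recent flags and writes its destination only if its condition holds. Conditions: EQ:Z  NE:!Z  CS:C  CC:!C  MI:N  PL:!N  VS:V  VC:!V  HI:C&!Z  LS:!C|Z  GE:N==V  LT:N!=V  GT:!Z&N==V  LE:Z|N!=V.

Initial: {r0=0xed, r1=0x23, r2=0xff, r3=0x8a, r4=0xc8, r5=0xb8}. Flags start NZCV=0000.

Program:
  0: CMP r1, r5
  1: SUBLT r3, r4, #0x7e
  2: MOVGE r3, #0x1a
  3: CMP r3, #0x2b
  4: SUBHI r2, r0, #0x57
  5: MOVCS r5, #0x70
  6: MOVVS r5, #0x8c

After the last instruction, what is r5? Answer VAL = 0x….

0: ✓ CMP  NZCV=0000
1: · SUBLT
2: ✓ MOVGE  r3←0x1a
3: ✓ CMP  NZCV=1000
4: · SUBHI
5: · MOVCS
6: · MOVVS

VAL = 0xb8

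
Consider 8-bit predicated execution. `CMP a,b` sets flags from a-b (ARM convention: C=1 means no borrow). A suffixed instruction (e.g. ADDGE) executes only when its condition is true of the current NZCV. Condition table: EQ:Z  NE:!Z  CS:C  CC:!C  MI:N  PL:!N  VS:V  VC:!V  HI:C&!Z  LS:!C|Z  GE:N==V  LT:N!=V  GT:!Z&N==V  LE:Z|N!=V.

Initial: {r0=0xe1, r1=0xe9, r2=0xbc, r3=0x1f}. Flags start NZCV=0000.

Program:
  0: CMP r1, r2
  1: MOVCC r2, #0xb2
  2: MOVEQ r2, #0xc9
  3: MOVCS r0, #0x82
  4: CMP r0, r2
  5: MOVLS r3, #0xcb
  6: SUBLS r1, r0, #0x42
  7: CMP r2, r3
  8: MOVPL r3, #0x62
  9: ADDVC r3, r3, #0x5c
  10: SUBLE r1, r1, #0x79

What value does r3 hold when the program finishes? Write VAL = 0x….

VAL = 0x27

0: ✓ CMP  NZCV=0010
1: · MOVCC
2: · MOVEQ
3: ✓ MOVCS  r0←0x82
4: ✓ CMP  NZCV=1000
5: ✓ MOVLS  r3←0xcb
6: ✓ SUBLS  r1←0x40
7: ✓ CMP  NZCV=1000
8: · MOVPL
9: ✓ ADDVC  r3←0x27
10: ✓ SUBLE  r1←0xc7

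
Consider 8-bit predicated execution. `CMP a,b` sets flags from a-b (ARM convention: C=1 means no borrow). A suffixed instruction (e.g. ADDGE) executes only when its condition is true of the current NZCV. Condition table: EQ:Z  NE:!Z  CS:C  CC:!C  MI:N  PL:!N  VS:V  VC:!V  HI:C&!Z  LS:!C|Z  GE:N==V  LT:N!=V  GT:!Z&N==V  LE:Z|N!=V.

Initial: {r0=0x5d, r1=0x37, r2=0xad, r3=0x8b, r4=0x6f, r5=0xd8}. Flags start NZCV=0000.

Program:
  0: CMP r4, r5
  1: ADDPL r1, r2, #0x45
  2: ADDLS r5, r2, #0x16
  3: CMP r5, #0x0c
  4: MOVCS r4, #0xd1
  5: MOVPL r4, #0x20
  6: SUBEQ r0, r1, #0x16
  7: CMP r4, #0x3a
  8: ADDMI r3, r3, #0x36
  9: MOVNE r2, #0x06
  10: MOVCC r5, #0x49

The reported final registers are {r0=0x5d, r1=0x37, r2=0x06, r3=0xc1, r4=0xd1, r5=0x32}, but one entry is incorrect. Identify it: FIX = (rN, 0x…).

0: ✓ CMP  NZCV=1001
1: · ADDPL
2: ✓ ADDLS  r5←0xc3
3: ✓ CMP  NZCV=1010
4: ✓ MOVCS  r4←0xd1
5: · MOVPL
6: · SUBEQ
7: ✓ CMP  NZCV=1010
8: ✓ ADDMI  r3←0xc1
9: ✓ MOVNE  r2←0x06
10: · MOVCC

FIX = (r5, 0xc3)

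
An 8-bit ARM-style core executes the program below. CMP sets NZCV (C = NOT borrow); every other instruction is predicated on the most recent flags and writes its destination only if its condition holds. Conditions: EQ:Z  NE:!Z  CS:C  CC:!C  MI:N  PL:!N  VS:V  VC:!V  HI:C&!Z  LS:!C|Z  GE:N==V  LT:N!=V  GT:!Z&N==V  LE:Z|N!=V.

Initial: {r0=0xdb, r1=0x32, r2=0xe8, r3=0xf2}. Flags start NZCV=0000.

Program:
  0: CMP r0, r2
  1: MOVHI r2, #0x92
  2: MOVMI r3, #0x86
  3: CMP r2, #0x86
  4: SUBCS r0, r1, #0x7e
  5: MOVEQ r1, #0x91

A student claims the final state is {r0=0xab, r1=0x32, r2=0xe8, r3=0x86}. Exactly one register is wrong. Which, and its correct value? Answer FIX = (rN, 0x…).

FIX = (r0, 0xb4)

[0] flags=1000 → (cmp)
[1] flags=1000 HI?F → skip
[2] flags=1000 MI?T → r3=0x86
[3] flags=0010 → (cmp)
[4] flags=0010 CS?T → r0=0xb4
[5] flags=0010 EQ?F → skip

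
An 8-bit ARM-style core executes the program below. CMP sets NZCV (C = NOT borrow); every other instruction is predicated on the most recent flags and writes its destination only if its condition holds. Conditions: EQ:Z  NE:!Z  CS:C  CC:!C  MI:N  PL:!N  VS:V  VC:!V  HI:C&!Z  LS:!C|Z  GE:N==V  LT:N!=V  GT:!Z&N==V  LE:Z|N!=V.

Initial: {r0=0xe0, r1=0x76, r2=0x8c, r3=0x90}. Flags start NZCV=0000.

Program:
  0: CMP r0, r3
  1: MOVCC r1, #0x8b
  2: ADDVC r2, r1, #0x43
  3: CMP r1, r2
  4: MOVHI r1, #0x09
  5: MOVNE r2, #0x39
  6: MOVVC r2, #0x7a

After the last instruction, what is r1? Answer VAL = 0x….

[0] flags=0010 → (cmp)
[1] flags=0010 CC?F → skip
[2] flags=0010 VC?T → r2=0xb9
[3] flags=1001 → (cmp)
[4] flags=1001 HI?F → skip
[5] flags=1001 NE?T → r2=0x39
[6] flags=1001 VC?F → skip

VAL = 0x76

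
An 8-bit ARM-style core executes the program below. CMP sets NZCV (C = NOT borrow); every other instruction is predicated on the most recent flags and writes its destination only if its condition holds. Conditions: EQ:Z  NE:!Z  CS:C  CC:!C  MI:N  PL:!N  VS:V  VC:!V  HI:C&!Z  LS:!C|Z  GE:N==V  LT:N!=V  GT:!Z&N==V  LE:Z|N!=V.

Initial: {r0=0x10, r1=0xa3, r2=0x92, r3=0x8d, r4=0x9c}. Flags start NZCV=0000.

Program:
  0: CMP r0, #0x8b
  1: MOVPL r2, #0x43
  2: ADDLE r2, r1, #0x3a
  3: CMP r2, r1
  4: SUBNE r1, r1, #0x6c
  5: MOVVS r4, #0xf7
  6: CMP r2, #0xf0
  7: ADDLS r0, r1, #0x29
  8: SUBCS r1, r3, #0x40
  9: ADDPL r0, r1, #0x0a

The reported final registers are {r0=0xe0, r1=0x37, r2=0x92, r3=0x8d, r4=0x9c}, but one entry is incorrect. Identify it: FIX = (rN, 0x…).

[0] flags=1001 → (cmp)
[1] flags=1001 PL?F → skip
[2] flags=1001 LE?F → skip
[3] flags=1000 → (cmp)
[4] flags=1000 NE?T → r1=0x37
[5] flags=1000 VS?F → skip
[6] flags=1000 → (cmp)
[7] flags=1000 LS?T → r0=0x60
[8] flags=1000 CS?F → skip
[9] flags=1000 PL?F → skip

FIX = (r0, 0x60)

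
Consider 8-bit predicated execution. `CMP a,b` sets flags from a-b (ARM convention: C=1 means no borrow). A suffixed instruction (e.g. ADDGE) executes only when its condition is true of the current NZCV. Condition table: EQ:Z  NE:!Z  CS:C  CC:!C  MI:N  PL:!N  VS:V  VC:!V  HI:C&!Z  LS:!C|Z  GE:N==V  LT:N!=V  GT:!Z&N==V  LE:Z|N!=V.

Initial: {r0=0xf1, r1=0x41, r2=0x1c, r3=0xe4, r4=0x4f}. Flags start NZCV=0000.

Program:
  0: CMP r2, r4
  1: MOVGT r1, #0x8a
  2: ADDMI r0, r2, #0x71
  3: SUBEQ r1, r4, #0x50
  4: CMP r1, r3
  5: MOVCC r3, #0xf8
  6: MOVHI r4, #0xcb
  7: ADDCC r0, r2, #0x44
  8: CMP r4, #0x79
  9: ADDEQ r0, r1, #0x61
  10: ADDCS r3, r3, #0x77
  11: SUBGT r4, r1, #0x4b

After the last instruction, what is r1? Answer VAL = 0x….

[0] flags=1000 → (cmp)
[1] flags=1000 GT?F → skip
[2] flags=1000 MI?T → r0=0x8d
[3] flags=1000 EQ?F → skip
[4] flags=0000 → (cmp)
[5] flags=0000 CC?T → r3=0xf8
[6] flags=0000 HI?F → skip
[7] flags=0000 CC?T → r0=0x60
[8] flags=1000 → (cmp)
[9] flags=1000 EQ?F → skip
[10] flags=1000 CS?F → skip
[11] flags=1000 GT?F → skip

VAL = 0x41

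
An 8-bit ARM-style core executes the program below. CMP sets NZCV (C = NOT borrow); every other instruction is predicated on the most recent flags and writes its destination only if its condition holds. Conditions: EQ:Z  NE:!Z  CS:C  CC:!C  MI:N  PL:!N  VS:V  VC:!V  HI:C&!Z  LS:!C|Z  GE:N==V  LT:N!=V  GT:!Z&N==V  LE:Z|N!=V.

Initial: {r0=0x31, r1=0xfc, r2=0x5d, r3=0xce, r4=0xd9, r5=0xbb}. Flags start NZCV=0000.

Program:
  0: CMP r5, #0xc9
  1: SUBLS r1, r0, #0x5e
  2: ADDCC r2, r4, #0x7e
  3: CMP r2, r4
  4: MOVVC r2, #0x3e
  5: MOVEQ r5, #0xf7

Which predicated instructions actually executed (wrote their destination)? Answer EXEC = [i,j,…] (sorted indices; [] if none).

EXEC = [1,2,4]

[0] flags=1000 → (cmp)
[1] flags=1000 LS?T → r1=0xd3
[2] flags=1000 CC?T → r2=0x57
[3] flags=0000 → (cmp)
[4] flags=0000 VC?T → r2=0x3e
[5] flags=0000 EQ?F → skip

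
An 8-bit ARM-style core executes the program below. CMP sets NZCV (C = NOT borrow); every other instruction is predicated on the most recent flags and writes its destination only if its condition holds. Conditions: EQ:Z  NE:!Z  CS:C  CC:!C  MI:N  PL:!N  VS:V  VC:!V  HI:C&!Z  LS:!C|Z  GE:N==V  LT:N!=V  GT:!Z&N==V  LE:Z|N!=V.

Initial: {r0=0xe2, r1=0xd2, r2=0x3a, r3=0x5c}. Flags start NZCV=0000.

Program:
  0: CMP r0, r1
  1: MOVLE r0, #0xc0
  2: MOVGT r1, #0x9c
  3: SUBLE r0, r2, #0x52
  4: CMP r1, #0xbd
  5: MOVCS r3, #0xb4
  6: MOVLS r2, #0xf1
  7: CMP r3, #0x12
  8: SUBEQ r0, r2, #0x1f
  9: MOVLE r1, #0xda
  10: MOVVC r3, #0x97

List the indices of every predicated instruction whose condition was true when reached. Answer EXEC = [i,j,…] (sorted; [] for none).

0: ✓ CMP  NZCV=0010
1: · MOVLE
2: ✓ MOVGT  r1←0x9c
3: · SUBLE
4: ✓ CMP  NZCV=1000
5: · MOVCS
6: ✓ MOVLS  r2←0xf1
7: ✓ CMP  NZCV=0010
8: · SUBEQ
9: · MOVLE
10: ✓ MOVVC  r3←0x97

EXEC = [2,6,10]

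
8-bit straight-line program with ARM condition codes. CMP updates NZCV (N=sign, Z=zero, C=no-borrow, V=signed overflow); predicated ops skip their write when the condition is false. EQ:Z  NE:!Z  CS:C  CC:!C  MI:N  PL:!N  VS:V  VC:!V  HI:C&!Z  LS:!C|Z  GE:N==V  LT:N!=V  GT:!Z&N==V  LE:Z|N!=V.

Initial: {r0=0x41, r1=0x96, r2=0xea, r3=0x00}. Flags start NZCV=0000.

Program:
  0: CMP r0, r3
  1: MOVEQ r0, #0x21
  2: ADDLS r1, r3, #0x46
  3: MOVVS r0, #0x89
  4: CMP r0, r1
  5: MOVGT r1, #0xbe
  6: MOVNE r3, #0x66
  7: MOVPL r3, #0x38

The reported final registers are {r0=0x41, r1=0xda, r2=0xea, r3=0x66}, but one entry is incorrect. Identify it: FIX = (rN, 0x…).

0: ✓ CMP  NZCV=0010
1: · MOVEQ
2: · ADDLS
3: · MOVVS
4: ✓ CMP  NZCV=1001
5: ✓ MOVGT  r1←0xbe
6: ✓ MOVNE  r3←0x66
7: · MOVPL

FIX = (r1, 0xbe)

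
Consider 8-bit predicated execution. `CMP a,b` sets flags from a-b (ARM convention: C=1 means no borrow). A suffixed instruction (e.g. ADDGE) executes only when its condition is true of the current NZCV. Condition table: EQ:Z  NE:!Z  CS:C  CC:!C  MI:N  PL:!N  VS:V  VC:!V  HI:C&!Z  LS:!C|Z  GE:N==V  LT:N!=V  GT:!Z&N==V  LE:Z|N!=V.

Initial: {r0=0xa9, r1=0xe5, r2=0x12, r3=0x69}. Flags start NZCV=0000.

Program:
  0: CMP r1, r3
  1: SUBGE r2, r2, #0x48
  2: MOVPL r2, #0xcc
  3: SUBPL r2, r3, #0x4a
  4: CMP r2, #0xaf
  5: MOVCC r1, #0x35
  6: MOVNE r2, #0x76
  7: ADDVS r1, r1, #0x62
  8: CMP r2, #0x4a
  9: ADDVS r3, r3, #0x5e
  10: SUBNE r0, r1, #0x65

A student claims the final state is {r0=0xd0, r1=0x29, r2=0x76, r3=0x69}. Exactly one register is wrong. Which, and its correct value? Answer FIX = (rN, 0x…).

0: ✓ CMP  NZCV=0011
1: · SUBGE
2: ✓ MOVPL  r2←0xcc
3: ✓ SUBPL  r2←0x1f
4: ✓ CMP  NZCV=0000
5: ✓ MOVCC  r1←0x35
6: ✓ MOVNE  r2←0x76
7: · ADDVS
8: ✓ CMP  NZCV=0010
9: · ADDVS
10: ✓ SUBNE  r0←0xd0

FIX = (r1, 0x35)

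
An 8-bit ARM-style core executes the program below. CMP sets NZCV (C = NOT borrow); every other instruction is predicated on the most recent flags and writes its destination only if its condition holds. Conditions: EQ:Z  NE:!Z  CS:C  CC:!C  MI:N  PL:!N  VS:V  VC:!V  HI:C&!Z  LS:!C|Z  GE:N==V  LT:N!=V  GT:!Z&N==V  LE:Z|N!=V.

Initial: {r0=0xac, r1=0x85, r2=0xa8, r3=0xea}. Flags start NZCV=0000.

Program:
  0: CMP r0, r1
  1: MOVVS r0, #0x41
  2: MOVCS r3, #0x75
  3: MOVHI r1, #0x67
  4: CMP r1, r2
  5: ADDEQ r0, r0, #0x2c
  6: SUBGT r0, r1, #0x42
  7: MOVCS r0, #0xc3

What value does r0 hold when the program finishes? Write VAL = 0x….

[0] flags=0010 → (cmp)
[1] flags=0010 VS?F → skip
[2] flags=0010 CS?T → r3=0x75
[3] flags=0010 HI?T → r1=0x67
[4] flags=1001 → (cmp)
[5] flags=1001 EQ?F → skip
[6] flags=1001 GT?T → r0=0x25
[7] flags=1001 CS?F → skip

VAL = 0x25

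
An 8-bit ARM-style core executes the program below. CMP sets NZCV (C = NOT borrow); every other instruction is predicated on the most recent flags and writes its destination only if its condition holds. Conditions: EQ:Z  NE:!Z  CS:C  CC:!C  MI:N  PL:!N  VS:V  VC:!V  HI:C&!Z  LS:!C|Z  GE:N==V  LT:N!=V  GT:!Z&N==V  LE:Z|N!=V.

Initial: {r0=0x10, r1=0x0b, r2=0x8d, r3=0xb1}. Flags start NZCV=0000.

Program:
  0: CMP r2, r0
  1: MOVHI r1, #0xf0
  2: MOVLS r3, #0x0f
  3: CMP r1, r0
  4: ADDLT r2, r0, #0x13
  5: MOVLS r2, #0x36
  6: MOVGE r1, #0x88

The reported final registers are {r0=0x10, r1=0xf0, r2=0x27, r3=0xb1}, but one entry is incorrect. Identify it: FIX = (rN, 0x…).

FIX = (r2, 0x23)

[0] flags=0011 → (cmp)
[1] flags=0011 HI?T → r1=0xf0
[2] flags=0011 LS?F → skip
[3] flags=1010 → (cmp)
[4] flags=1010 LT?T → r2=0x23
[5] flags=1010 LS?F → skip
[6] flags=1010 GE?F → skip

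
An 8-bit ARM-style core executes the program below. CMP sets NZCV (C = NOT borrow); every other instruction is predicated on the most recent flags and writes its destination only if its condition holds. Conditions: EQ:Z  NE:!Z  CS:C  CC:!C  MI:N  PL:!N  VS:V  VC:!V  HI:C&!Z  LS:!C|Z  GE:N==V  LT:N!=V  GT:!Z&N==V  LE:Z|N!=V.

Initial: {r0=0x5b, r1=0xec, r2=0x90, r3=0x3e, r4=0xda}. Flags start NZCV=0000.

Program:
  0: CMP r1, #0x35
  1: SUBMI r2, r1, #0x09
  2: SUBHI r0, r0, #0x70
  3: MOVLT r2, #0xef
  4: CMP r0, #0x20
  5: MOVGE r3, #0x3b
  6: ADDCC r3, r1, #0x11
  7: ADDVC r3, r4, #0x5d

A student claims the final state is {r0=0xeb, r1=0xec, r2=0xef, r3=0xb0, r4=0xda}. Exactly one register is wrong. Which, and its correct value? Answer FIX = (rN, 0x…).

FIX = (r3, 0x37)

0: ✓ CMP  NZCV=1010
1: ✓ SUBMI  r2←0xe3
2: ✓ SUBHI  r0←0xeb
3: ✓ MOVLT  r2←0xef
4: ✓ CMP  NZCV=1010
5: · MOVGE
6: · ADDCC
7: ✓ ADDVC  r3←0x37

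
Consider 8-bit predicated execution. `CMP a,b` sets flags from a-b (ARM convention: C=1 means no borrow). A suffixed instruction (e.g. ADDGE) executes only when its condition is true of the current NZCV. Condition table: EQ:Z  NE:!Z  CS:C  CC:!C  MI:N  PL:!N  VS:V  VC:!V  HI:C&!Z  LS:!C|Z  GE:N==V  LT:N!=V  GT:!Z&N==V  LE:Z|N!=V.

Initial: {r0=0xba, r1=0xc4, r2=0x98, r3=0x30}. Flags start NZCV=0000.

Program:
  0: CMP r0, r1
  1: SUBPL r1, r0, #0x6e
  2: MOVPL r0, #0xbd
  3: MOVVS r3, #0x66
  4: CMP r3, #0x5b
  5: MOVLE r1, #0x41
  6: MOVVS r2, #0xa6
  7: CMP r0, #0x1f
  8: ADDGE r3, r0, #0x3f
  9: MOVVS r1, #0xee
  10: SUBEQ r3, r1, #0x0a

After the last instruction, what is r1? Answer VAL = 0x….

VAL = 0x41

0: ✓ CMP  NZCV=1000
1: · SUBPL
2: · MOVPL
3: · MOVVS
4: ✓ CMP  NZCV=1000
5: ✓ MOVLE  r1←0x41
6: · MOVVS
7: ✓ CMP  NZCV=1010
8: · ADDGE
9: · MOVVS
10: · SUBEQ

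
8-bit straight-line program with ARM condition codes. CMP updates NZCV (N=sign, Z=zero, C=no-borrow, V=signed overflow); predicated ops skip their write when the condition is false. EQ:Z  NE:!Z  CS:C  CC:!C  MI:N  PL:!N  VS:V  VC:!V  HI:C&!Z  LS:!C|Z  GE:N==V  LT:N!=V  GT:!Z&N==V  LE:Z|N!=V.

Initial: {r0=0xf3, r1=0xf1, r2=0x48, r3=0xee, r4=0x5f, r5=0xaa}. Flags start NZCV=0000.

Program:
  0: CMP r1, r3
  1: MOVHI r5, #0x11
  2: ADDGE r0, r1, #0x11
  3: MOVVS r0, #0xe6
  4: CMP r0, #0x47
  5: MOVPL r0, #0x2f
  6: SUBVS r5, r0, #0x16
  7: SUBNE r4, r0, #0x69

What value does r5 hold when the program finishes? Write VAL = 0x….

0: ✓ CMP  NZCV=0010
1: ✓ MOVHI  r5←0x11
2: ✓ ADDGE  r0←0x02
3: · MOVVS
4: ✓ CMP  NZCV=1000
5: · MOVPL
6: · SUBVS
7: ✓ SUBNE  r4←0x99

VAL = 0x11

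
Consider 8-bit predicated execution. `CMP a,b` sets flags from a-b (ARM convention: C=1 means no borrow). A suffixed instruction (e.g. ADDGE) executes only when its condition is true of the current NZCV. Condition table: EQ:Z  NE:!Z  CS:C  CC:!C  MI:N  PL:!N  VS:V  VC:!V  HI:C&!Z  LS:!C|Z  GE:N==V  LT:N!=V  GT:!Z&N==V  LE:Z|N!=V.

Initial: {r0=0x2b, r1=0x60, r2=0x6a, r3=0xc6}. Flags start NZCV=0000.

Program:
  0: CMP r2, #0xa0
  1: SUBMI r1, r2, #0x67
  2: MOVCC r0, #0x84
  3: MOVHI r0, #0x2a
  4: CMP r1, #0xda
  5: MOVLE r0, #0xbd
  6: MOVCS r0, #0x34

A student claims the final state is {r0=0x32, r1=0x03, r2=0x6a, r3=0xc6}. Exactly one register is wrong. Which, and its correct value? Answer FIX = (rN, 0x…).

[0] flags=1001 → (cmp)
[1] flags=1001 MI?T → r1=0x03
[2] flags=1001 CC?T → r0=0x84
[3] flags=1001 HI?F → skip
[4] flags=0000 → (cmp)
[5] flags=0000 LE?F → skip
[6] flags=0000 CS?F → skip

FIX = (r0, 0x84)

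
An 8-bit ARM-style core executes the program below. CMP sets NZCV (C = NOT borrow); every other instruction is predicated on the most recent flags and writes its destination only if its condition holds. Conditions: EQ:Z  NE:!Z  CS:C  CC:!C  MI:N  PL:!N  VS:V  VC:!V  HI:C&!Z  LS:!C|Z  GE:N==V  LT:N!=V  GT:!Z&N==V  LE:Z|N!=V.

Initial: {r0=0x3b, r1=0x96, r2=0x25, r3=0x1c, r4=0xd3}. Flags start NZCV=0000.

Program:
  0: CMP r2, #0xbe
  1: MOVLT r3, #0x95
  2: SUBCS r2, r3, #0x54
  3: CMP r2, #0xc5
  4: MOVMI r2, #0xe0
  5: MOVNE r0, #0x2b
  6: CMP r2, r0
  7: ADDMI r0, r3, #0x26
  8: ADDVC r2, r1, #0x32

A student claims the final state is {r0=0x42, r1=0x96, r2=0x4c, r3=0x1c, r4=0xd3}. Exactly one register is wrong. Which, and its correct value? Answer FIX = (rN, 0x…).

FIX = (r2, 0xc8)

0: ✓ CMP  NZCV=0000
1: · MOVLT
2: · SUBCS
3: ✓ CMP  NZCV=0000
4: · MOVMI
5: ✓ MOVNE  r0←0x2b
6: ✓ CMP  NZCV=1000
7: ✓ ADDMI  r0←0x42
8: ✓ ADDVC  r2←0xc8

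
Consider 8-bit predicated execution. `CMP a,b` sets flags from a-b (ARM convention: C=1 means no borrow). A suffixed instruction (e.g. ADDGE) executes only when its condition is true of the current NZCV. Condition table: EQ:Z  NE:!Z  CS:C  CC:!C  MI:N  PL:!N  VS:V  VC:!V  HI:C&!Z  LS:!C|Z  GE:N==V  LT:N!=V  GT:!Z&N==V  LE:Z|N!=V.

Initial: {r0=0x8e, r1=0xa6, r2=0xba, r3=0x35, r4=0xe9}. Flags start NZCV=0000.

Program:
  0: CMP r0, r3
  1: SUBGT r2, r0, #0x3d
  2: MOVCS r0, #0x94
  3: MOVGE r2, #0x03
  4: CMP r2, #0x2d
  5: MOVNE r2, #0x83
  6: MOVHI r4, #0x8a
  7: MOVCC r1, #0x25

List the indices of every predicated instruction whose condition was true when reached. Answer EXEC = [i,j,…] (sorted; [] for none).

0: ✓ CMP  NZCV=0011
1: · SUBGT
2: ✓ MOVCS  r0←0x94
3: · MOVGE
4: ✓ CMP  NZCV=1010
5: ✓ MOVNE  r2←0x83
6: ✓ MOVHI  r4←0x8a
7: · MOVCC

EXEC = [2,5,6]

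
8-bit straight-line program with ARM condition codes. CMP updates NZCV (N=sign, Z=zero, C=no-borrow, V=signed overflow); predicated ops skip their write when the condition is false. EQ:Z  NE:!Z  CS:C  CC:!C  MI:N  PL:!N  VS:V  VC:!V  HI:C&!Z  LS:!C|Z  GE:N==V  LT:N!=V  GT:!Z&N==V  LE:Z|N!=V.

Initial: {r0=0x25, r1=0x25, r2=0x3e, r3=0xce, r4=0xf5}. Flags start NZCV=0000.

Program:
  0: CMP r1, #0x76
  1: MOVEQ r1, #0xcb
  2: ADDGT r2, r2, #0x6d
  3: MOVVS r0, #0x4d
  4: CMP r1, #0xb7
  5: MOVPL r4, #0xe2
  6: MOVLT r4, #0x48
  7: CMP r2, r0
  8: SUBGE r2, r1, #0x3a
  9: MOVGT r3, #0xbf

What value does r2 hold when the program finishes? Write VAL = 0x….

VAL = 0xeb

[0] flags=1000 → (cmp)
[1] flags=1000 EQ?F → skip
[2] flags=1000 GT?F → skip
[3] flags=1000 VS?F → skip
[4] flags=0000 → (cmp)
[5] flags=0000 PL?T → r4=0xe2
[6] flags=0000 LT?F → skip
[7] flags=0010 → (cmp)
[8] flags=0010 GE?T → r2=0xeb
[9] flags=0010 GT?T → r3=0xbf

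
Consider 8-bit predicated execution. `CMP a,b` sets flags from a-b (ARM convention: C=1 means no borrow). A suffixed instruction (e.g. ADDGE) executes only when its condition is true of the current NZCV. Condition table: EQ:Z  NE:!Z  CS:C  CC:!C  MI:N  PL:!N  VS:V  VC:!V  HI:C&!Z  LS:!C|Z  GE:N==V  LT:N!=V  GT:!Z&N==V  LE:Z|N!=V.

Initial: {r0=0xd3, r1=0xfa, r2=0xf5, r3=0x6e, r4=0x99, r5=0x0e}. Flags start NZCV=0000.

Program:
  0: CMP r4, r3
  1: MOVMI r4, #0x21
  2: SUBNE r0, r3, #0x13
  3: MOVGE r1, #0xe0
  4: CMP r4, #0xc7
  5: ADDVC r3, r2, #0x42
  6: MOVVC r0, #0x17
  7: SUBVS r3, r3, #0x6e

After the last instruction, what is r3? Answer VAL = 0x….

VAL = 0x37

[0] flags=0011 → (cmp)
[1] flags=0011 MI?F → skip
[2] flags=0011 NE?T → r0=0x5b
[3] flags=0011 GE?F → skip
[4] flags=1000 → (cmp)
[5] flags=1000 VC?T → r3=0x37
[6] flags=1000 VC?T → r0=0x17
[7] flags=1000 VS?F → skip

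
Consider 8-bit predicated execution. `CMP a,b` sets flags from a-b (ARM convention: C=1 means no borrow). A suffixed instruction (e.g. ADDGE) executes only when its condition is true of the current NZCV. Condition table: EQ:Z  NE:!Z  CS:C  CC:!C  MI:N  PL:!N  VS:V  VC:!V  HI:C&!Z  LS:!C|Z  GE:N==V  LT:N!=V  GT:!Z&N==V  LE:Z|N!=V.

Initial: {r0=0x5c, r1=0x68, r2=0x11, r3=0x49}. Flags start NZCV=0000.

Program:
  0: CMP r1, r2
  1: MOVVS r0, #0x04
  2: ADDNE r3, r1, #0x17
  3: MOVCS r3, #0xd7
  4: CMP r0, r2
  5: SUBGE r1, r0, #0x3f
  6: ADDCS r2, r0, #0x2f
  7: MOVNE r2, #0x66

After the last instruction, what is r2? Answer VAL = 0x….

0: ✓ CMP  NZCV=0010
1: · MOVVS
2: ✓ ADDNE  r3←0x7f
3: ✓ MOVCS  r3←0xd7
4: ✓ CMP  NZCV=0010
5: ✓ SUBGE  r1←0x1d
6: ✓ ADDCS  r2←0x8b
7: ✓ MOVNE  r2←0x66

VAL = 0x66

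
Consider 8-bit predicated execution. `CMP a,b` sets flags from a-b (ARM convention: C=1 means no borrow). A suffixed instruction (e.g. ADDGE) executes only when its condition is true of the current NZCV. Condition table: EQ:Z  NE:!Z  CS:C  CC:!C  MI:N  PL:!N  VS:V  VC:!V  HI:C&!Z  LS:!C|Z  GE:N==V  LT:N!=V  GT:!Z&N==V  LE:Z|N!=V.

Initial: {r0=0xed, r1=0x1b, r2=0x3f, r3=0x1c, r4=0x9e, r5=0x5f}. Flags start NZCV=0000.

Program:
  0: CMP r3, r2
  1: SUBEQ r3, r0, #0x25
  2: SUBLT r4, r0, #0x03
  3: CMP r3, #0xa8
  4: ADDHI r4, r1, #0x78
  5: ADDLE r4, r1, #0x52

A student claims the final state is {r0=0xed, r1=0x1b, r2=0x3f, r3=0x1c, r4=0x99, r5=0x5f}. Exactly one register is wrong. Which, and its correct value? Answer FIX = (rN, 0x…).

FIX = (r4, 0xea)

[0] flags=1000 → (cmp)
[1] flags=1000 EQ?F → skip
[2] flags=1000 LT?T → r4=0xea
[3] flags=0000 → (cmp)
[4] flags=0000 HI?F → skip
[5] flags=0000 LE?F → skip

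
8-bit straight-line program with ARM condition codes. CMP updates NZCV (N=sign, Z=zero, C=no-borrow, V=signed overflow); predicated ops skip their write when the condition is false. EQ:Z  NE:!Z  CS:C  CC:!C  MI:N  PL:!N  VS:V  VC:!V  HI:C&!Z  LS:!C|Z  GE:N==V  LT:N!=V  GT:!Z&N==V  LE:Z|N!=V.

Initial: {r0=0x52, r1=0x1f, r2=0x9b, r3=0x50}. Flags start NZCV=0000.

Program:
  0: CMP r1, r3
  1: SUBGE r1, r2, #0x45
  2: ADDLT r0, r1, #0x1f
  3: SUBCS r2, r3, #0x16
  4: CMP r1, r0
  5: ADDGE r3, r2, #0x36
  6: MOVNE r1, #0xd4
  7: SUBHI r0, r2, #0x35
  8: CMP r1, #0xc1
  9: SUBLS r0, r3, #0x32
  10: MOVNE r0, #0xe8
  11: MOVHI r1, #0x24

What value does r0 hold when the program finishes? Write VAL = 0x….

VAL = 0xe8

[0] flags=1000 → (cmp)
[1] flags=1000 GE?F → skip
[2] flags=1000 LT?T → r0=0x3e
[3] flags=1000 CS?F → skip
[4] flags=1000 → (cmp)
[5] flags=1000 GE?F → skip
[6] flags=1000 NE?T → r1=0xd4
[7] flags=1000 HI?F → skip
[8] flags=0010 → (cmp)
[9] flags=0010 LS?F → skip
[10] flags=0010 NE?T → r0=0xe8
[11] flags=0010 HI?T → r1=0x24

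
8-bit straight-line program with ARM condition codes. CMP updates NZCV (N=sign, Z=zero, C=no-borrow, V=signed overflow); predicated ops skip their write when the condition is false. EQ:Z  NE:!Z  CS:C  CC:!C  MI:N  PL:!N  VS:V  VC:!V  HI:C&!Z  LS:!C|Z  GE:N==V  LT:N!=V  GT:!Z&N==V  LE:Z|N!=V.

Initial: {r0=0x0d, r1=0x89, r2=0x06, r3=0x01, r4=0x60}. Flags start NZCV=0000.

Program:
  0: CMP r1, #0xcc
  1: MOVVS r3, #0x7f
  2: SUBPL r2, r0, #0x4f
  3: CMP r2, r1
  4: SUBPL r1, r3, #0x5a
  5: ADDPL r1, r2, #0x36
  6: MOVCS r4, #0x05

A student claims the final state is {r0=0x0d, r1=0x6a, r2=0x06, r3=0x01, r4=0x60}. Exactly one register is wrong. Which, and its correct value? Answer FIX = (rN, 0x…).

[0] flags=1000 → (cmp)
[1] flags=1000 VS?F → skip
[2] flags=1000 PL?F → skip
[3] flags=0000 → (cmp)
[4] flags=0000 PL?T → r1=0xa7
[5] flags=0000 PL?T → r1=0x3c
[6] flags=0000 CS?F → skip

FIX = (r1, 0x3c)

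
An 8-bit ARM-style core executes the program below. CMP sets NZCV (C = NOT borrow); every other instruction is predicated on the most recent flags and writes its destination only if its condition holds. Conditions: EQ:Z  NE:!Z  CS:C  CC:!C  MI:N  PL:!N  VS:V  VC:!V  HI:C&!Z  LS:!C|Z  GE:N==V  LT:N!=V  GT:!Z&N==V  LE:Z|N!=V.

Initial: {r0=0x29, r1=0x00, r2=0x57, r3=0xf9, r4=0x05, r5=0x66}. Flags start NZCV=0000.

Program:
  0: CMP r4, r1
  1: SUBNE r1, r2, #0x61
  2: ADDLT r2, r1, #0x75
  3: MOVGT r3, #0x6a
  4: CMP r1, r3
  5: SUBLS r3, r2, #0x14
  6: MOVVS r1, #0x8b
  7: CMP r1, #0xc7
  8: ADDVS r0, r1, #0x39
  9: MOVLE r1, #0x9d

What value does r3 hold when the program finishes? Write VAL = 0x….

VAL = 0x6a

0: ✓ CMP  NZCV=0010
1: ✓ SUBNE  r1←0xf6
2: · ADDLT
3: ✓ MOVGT  r3←0x6a
4: ✓ CMP  NZCV=1010
5: · SUBLS
6: · MOVVS
7: ✓ CMP  NZCV=0010
8: · ADDVS
9: · MOVLE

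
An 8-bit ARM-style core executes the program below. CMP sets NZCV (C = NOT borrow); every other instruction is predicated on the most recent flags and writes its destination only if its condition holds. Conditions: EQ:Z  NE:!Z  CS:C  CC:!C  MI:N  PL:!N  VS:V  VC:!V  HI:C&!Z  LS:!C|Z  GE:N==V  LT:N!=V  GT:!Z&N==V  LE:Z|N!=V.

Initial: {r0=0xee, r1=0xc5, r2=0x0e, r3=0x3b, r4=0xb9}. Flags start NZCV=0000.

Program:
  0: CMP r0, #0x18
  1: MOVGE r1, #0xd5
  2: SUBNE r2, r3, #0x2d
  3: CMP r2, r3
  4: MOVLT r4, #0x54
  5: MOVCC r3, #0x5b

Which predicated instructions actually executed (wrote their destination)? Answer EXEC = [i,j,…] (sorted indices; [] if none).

EXEC = [2,4,5]

0: ✓ CMP  NZCV=1010
1: · MOVGE
2: ✓ SUBNE  r2←0x0e
3: ✓ CMP  NZCV=1000
4: ✓ MOVLT  r4←0x54
5: ✓ MOVCC  r3←0x5b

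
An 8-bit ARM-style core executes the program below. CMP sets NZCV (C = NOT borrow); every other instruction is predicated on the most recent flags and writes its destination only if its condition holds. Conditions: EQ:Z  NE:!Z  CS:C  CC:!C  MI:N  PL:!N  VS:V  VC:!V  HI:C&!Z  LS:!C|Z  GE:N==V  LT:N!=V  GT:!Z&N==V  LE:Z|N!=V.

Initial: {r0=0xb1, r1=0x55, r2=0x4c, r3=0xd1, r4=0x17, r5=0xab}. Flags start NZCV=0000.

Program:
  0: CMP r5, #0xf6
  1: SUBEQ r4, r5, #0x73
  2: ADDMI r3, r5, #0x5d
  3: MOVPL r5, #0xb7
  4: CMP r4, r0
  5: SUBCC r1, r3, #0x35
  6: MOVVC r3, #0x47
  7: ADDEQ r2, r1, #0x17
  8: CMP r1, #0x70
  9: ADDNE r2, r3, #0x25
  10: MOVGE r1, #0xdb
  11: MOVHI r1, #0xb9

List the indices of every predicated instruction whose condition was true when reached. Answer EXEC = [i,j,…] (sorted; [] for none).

0: ✓ CMP  NZCV=1000
1: · SUBEQ
2: ✓ ADDMI  r3←0x08
3: · MOVPL
4: ✓ CMP  NZCV=0000
5: ✓ SUBCC  r1←0xd3
6: ✓ MOVVC  r3←0x47
7: · ADDEQ
8: ✓ CMP  NZCV=0011
9: ✓ ADDNE  r2←0x6c
10: · MOVGE
11: ✓ MOVHI  r1←0xb9

EXEC = [2,5,6,9,11]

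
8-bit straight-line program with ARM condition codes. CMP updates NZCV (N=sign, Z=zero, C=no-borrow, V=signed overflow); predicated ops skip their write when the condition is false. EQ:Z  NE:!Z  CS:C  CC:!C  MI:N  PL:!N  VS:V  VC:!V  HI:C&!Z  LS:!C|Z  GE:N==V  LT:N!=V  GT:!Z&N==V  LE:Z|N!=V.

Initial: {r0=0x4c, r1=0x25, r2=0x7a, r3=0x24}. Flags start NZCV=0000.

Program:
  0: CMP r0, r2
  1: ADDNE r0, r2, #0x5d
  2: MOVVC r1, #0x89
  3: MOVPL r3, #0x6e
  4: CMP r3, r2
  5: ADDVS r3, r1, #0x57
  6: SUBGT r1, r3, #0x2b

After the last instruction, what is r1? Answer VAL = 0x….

VAL = 0x89

0: ✓ CMP  NZCV=1000
1: ✓ ADDNE  r0←0xd7
2: ✓ MOVVC  r1←0x89
3: · MOVPL
4: ✓ CMP  NZCV=1000
5: · ADDVS
6: · SUBGT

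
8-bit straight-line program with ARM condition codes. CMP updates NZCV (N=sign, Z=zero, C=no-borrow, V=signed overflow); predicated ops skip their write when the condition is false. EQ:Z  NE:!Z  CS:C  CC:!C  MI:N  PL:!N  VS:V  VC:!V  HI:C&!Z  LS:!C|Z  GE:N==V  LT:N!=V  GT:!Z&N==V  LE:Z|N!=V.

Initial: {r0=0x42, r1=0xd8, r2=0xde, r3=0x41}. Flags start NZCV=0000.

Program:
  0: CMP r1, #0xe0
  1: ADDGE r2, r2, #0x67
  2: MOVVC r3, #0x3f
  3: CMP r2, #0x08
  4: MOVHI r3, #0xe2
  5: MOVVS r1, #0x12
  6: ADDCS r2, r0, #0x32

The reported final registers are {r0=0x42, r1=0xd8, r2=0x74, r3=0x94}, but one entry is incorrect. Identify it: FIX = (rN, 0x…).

0: ✓ CMP  NZCV=1000
1: · ADDGE
2: ✓ MOVVC  r3←0x3f
3: ✓ CMP  NZCV=1010
4: ✓ MOVHI  r3←0xe2
5: · MOVVS
6: ✓ ADDCS  r2←0x74

FIX = (r3, 0xe2)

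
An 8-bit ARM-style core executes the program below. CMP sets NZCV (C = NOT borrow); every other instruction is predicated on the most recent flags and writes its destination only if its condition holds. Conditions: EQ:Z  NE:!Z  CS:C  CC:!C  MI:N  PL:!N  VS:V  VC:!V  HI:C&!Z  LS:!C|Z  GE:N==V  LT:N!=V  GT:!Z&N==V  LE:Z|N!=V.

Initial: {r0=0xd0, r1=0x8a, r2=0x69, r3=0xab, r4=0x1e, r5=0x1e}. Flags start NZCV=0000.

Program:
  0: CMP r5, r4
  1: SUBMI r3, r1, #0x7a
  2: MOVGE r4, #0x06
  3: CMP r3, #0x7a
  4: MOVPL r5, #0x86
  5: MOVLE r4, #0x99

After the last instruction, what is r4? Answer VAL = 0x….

[0] flags=0110 → (cmp)
[1] flags=0110 MI?F → skip
[2] flags=0110 GE?T → r4=0x06
[3] flags=0011 → (cmp)
[4] flags=0011 PL?T → r5=0x86
[5] flags=0011 LE?T → r4=0x99

VAL = 0x99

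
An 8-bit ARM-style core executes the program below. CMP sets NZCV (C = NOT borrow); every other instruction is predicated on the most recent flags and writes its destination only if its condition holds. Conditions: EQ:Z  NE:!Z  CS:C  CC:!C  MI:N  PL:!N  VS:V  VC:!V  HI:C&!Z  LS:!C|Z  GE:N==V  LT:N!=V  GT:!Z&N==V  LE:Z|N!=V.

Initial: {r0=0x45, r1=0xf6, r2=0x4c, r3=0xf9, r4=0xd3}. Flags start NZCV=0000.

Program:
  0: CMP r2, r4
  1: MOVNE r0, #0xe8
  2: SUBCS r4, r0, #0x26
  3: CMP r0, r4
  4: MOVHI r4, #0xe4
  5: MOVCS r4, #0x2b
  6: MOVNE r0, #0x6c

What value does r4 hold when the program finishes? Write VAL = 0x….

0: ✓ CMP  NZCV=0000
1: ✓ MOVNE  r0←0xe8
2: · SUBCS
3: ✓ CMP  NZCV=0010
4: ✓ MOVHI  r4←0xe4
5: ✓ MOVCS  r4←0x2b
6: ✓ MOVNE  r0←0x6c

VAL = 0x2b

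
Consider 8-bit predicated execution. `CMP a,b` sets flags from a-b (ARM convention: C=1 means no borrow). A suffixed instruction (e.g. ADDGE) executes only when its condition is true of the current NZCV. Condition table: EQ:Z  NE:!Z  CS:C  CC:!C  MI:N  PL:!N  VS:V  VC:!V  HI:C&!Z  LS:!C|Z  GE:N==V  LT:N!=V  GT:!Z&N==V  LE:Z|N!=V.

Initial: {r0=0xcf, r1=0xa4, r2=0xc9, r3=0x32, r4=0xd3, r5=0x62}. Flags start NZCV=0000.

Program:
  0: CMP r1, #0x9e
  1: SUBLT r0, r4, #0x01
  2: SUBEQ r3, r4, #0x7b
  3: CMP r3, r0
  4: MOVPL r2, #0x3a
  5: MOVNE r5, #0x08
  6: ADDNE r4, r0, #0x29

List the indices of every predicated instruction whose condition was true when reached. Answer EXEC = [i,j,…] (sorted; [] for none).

EXEC = [4,5,6]

0: ✓ CMP  NZCV=0010
1: · SUBLT
2: · SUBEQ
3: ✓ CMP  NZCV=0000
4: ✓ MOVPL  r2←0x3a
5: ✓ MOVNE  r5←0x08
6: ✓ ADDNE  r4←0xf8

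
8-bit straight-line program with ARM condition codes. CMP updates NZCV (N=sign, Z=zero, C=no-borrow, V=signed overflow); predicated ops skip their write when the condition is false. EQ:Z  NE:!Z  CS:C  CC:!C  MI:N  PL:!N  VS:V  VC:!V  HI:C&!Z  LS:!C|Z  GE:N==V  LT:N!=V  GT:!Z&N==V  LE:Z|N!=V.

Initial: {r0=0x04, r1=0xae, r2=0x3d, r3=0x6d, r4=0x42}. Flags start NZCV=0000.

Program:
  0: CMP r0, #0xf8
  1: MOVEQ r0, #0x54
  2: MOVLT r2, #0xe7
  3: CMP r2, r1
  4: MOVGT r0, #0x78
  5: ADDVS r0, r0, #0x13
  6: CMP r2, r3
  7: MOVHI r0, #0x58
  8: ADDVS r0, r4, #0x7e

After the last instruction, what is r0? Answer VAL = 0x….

VAL = 0x8b

0: ✓ CMP  NZCV=0000
1: · MOVEQ
2: · MOVLT
3: ✓ CMP  NZCV=1001
4: ✓ MOVGT  r0←0x78
5: ✓ ADDVS  r0←0x8b
6: ✓ CMP  NZCV=1000
7: · MOVHI
8: · ADDVS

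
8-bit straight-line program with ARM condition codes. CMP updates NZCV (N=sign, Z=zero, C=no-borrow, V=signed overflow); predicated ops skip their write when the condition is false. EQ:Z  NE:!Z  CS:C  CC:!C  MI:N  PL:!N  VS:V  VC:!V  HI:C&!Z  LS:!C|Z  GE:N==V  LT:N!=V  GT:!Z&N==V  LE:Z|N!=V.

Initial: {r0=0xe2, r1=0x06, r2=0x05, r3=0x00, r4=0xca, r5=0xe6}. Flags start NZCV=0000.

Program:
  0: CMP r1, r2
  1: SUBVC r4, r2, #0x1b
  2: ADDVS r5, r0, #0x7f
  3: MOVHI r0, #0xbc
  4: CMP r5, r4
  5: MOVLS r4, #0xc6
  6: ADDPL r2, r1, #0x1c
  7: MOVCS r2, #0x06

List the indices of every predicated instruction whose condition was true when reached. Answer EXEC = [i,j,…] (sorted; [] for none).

[0] flags=0010 → (cmp)
[1] flags=0010 VC?T → r4=0xea
[2] flags=0010 VS?F → skip
[3] flags=0010 HI?T → r0=0xbc
[4] flags=1000 → (cmp)
[5] flags=1000 LS?T → r4=0xc6
[6] flags=1000 PL?F → skip
[7] flags=1000 CS?F → skip

EXEC = [1,3,5]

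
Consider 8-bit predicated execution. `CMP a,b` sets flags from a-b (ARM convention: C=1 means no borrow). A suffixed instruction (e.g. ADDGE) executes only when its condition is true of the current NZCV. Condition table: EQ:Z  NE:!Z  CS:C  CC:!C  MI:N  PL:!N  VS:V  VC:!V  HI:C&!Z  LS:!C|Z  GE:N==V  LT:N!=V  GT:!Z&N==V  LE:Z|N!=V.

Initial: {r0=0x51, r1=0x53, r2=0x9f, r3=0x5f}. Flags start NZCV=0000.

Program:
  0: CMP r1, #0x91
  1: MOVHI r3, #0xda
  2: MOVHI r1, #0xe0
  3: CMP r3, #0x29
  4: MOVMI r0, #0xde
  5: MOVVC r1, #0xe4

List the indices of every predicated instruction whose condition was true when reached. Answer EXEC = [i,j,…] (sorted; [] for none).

0: ✓ CMP  NZCV=1001
1: · MOVHI
2: · MOVHI
3: ✓ CMP  NZCV=0010
4: · MOVMI
5: ✓ MOVVC  r1←0xe4

EXEC = [5]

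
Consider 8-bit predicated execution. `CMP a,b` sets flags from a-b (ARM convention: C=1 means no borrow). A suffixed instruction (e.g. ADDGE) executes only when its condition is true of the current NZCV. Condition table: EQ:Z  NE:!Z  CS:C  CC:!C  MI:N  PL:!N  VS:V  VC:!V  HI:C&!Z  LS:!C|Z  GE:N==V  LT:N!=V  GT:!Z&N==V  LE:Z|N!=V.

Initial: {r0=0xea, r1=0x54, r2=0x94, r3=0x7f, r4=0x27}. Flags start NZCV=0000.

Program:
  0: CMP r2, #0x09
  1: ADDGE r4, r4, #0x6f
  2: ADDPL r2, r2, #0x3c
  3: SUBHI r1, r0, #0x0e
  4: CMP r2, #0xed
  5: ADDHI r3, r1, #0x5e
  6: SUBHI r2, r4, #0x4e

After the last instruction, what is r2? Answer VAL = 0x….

VAL = 0x94

[0] flags=1010 → (cmp)
[1] flags=1010 GE?F → skip
[2] flags=1010 PL?F → skip
[3] flags=1010 HI?T → r1=0xdc
[4] flags=1000 → (cmp)
[5] flags=1000 HI?F → skip
[6] flags=1000 HI?F → skip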